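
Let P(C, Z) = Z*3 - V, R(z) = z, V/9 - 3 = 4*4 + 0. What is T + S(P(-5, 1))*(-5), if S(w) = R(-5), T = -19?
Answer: 6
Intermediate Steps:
V = 171 (V = 27 + 9*(4*4 + 0) = 27 + 9*(16 + 0) = 27 + 9*16 = 27 + 144 = 171)
P(C, Z) = -171 + 3*Z (P(C, Z) = Z*3 - 1*171 = 3*Z - 171 = -171 + 3*Z)
S(w) = -5
T + S(P(-5, 1))*(-5) = -19 - 5*(-5) = -19 + 25 = 6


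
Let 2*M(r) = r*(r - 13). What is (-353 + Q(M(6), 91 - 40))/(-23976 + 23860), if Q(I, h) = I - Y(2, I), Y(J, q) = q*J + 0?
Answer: 83/29 ≈ 2.8621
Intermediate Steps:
Y(J, q) = J*q (Y(J, q) = J*q + 0 = J*q)
M(r) = r*(-13 + r)/2 (M(r) = (r*(r - 13))/2 = (r*(-13 + r))/2 = r*(-13 + r)/2)
Q(I, h) = -I (Q(I, h) = I - 2*I = -I)
(-353 + Q(M(6), 91 - 40))/(-23976 + 23860) = (-353 - 6*(-13 + 6)/2)/(-23976 + 23860) = (-353 - 6*(-7)/2)/(-116) = (-353 - 1*(-21))*(-1/116) = (-353 + 21)*(-1/116) = -332*(-1/116) = 83/29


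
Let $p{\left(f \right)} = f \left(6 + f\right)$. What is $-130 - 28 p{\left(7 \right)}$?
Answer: $-2678$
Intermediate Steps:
$-130 - 28 p{\left(7 \right)} = -130 - 28 \cdot 7 \left(6 + 7\right) = -130 - 28 \cdot 7 \cdot 13 = -130 - 2548 = -2678$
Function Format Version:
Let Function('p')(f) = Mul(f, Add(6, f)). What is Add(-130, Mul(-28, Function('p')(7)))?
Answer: -2678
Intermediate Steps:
Add(-130, Mul(-28, Function('p')(7))) = Add(-130, Mul(-28, Mul(7, Add(6, 7)))) = Add(-130, Mul(-28, Mul(7, 13))) = Add(-130, Mul(-28, 91)) = Add(-130, -2548) = -2678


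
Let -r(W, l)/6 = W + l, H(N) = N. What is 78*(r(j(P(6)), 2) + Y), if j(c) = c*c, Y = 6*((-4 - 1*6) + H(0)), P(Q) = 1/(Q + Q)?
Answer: -22477/4 ≈ -5619.3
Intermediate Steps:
P(Q) = 1/(2*Q)
Y = -60 (Y = 6*((-4 - 1*6) + 0) = 6*((-4 - 6) + 0) = 6*(-10 + 0) = 6*(-10) = -60)
j(c) = c²
r(W, l) = -6*W - 6*l (r(W, l) = -6*(W + l) = -6*W - 6*l)
78*(r(j(P(6)), 2) + Y) = 78*((-6*((½)/6)² - 6*2) - 60) = 78*((-6*((½)*(⅙))² - 12) - 60) = 78*((-6*(1/12)² - 12) - 60) = 78*((-6*1/144 - 12) - 60) = 78*((-1/24 - 12) - 60) = 78*(-289/24 - 60) = 78*(-1729/24) = -22477/4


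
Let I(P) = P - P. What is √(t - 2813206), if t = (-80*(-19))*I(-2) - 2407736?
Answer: I*√5220942 ≈ 2284.9*I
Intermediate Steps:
I(P) = 0
t = -2407736 (t = -80*(-19)*0 - 2407736 = 1520*0 - 2407736 = 0 - 2407736 = -2407736)
√(t - 2813206) = √(-2407736 - 2813206) = √(-5220942) = I*√5220942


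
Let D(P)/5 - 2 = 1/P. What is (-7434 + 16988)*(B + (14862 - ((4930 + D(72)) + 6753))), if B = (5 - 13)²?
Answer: 1111947067/36 ≈ 3.0887e+7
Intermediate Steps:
D(P) = 10 + 5/P
B = 64 (B = (-8)² = 64)
(-7434 + 16988)*(B + (14862 - ((4930 + D(72)) + 6753))) = (-7434 + 16988)*(64 + (14862 - ((4930 + (10 + 5/72)) + 6753))) = 9554*(64 + (14862 - ((4930 + (10 + 5*(1/72))) + 6753))) = 9554*(64 + (14862 - ((4930 + (10 + 5/72)) + 6753))) = 9554*(64 + (14862 - ((4930 + 725/72) + 6753))) = 9554*(64 + (14862 - (355685/72 + 6753))) = 9554*(64 + (14862 - 1*841901/72)) = 9554*(64 + (14862 - 841901/72)) = 9554*(64 + 228163/72) = 9554*(232771/72) = 1111947067/36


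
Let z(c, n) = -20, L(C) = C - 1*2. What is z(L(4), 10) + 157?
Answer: 137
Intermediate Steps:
L(C) = -2 + C (L(C) = C - 2 = -2 + C)
z(L(4), 10) + 157 = -20 + 157 = 137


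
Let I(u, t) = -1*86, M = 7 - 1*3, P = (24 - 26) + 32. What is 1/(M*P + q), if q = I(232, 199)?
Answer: 1/34 ≈ 0.029412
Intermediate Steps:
P = 30 (P = -2 + 32 = 30)
M = 4 (M = 7 - 3 = 4)
I(u, t) = -86
q = -86
1/(M*P + q) = 1/(4*30 - 86) = 1/(120 - 86) = 1/34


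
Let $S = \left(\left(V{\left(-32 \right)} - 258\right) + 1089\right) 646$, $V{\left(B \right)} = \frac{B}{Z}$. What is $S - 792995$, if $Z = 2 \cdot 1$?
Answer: $-266505$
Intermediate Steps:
$Z = 2$
$V{\left(B \right)} = \frac{B}{2}$
$S = 526490$ ($S = \left(\left(\frac{1}{2} \left(-32\right) - 258\right) + 1089\right) 646 = \left(\left(-16 - 258\right) + 1089\right) 646 = \left(-274 + 1089\right) 646 = 815 \cdot 646 = 526490$)
$S - 792995 = 526490 - 792995 = -266505$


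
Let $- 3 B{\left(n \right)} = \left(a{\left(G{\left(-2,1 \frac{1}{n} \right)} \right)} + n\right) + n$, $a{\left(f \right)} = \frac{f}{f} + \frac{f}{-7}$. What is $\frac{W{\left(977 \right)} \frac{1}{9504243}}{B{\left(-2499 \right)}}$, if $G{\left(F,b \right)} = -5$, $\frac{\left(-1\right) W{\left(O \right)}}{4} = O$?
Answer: $- \frac{1954}{7914318921} \approx -2.4689 \cdot 10^{-7}$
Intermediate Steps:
$W{\left(O \right)} = - 4 O$
$a{\left(f \right)} = 1 - \frac{f}{7}$ ($a{\left(f \right)} = 1 + f \left(- \frac{1}{7}\right) = 1 - \frac{f}{7}$)
$B{\left(n \right)} = - \frac{4}{7} - \frac{2 n}{3}$ ($B{\left(n \right)} = - \frac{\left(\left(1 - - \frac{5}{7}\right) + n\right) + n}{3} = - \frac{\left(\left(1 + \frac{5}{7}\right) + n\right) + n}{3} = - \frac{\left(\frac{12}{7} + n\right) + n}{3} = - \frac{\frac{12}{7} + 2 n}{3} = - \frac{4}{7} - \frac{2 n}{3}$)
$\frac{W{\left(977 \right)} \frac{1}{9504243}}{B{\left(-2499 \right)}} = \frac{\left(-4\right) 977 \cdot \frac{1}{9504243}}{- \frac{4}{7} - -1666} = \frac{\left(-3908\right) \frac{1}{9504243}}{- \frac{4}{7} + 1666} = - \frac{3908}{9504243 \cdot \frac{11658}{7}} = \left(- \frac{3908}{9504243}\right) \frac{7}{11658} = - \frac{1954}{7914318921}$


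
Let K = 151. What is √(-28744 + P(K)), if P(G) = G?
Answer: 9*I*√353 ≈ 169.09*I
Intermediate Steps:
√(-28744 + P(K)) = √(-28744 + 151) = √(-28593) = 9*I*√353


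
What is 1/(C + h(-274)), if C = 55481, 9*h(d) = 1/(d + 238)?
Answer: 324/17975843 ≈ 1.8024e-5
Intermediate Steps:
h(d) = 1/(9*(238 + d)) (h(d) = 1/(9*(d + 238)) = 1/(9*(238 + d)))
1/(C + h(-274)) = 1/(55481 + 1/(9*(238 - 274))) = 1/(55481 + (⅑)/(-36)) = 1/(55481 + (⅑)*(-1/36)) = 1/(55481 - 1/324) = 1/(17975843/324) = 324/17975843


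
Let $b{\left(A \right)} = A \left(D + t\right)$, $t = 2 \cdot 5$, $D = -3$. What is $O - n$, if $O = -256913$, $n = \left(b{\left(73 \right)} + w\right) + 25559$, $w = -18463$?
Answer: $-264520$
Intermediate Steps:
$t = 10$
$b{\left(A \right)} = 7 A$ ($b{\left(A \right)} = A \left(-3 + 10\right) = A 7 = 7 A$)
$n = 7607$ ($n = \left(7 \cdot 73 - 18463\right) + 25559 = \left(511 - 18463\right) + 25559 = -17952 + 25559 = 7607$)
$O - n = -256913 - 7607 = -264520$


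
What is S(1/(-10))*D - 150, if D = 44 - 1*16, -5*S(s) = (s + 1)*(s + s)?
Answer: -18624/125 ≈ -148.99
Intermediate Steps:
S(s) = -2*s*(1 + s)/5 (S(s) = -(s + 1)*(s + s)/5 = -(1 + s)*2*s/5 = -2*s*(1 + s)/5)
D = 28 (D = 44 - 16 = 28)
S(1/(-10))*D - 150 = -⅖*(1 + 1/(-10))/(-10)*28 - 150 = -⅖*(-⅒)*(1 - ⅒)*28 - 150 = -⅖*(-⅒)*9/10*28 - 150 = (9/250)*28 - 150 = 126/125 - 150 = -18624/125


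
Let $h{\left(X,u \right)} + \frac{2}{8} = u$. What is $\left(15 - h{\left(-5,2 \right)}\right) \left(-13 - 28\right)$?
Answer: $- \frac{2173}{4} \approx -543.25$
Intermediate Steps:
$h{\left(X,u \right)} = - \frac{1}{4} + u$
$\left(15 - h{\left(-5,2 \right)}\right) \left(-13 - 28\right) = \left(15 - \left(- \frac{1}{4} + 2\right)\right) \left(-13 - 28\right) = \left(15 - \frac{7}{4}\right) \left(-41\right) = \frac{53}{4} \left(-41\right) = - \frac{2173}{4}$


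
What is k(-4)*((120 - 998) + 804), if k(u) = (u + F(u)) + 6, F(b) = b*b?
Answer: -1332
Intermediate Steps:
F(b) = b²
k(u) = 6 + u + u² (k(u) = (u + u²) + 6 = 6 + u + u²)
k(-4)*((120 - 998) + 804) = (6 - 4 + (-4)²)*((120 - 998) + 804) = (6 - 4 + 16)*(-878 + 804) = 18*(-74) = -1332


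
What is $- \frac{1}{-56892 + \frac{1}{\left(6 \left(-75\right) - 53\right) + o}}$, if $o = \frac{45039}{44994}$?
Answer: $\frac{7528981}{428338802050} \approx 1.7577 \cdot 10^{-5}$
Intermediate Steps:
$o = \frac{15013}{14998}$ ($o = 45039 \cdot \frac{1}{44994} = \frac{15013}{14998} \approx 1.001$)
$- \frac{1}{-56892 + \frac{1}{\left(6 \left(-75\right) - 53\right) + o}} = - \frac{1}{-56892 + \frac{1}{\left(6 \left(-75\right) - 53\right) + \frac{15013}{14998}}} = - \frac{1}{-56892 + \frac{1}{\left(-450 - 53\right) + \frac{15013}{14998}}} = - \frac{1}{-56892 + \frac{1}{-503 + \frac{15013}{14998}}} = - \frac{1}{-56892 + \frac{1}{- \frac{7528981}{14998}}} = - \frac{1}{-56892 - \frac{14998}{7528981}} = - \frac{1}{- \frac{428338802050}{7528981}} = \left(-1\right) \left(- \frac{7528981}{428338802050}\right) = \frac{7528981}{428338802050}$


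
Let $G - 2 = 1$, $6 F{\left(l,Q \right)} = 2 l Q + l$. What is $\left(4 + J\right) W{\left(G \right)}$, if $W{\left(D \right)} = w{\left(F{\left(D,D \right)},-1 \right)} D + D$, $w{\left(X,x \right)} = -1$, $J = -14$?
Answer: $0$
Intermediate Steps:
$F{\left(l,Q \right)} = \frac{l}{6} + \frac{Q l}{3}$ ($F{\left(l,Q \right)} = \frac{2 l Q + l}{6} = \frac{2 Q l + l}{6} = \frac{l + 2 Q l}{6} = \frac{l}{6} + \frac{Q l}{3}$)
$G = 3$ ($G = 2 + 1 = 3$)
$W{\left(D \right)} = 0$ ($W{\left(D \right)} = - D + D = 0$)
$\left(4 + J\right) W{\left(G \right)} = \left(4 - 14\right) 0 = \left(-10\right) 0 = 0$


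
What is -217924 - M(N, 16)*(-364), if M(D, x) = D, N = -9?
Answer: -221200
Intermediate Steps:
-217924 - M(N, 16)*(-364) = -217924 - (-9)*(-364) = -217924 - 1*3276 = -217924 - 3276 = -221200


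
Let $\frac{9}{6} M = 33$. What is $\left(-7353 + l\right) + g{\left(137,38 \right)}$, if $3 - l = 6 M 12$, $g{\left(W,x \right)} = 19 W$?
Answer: $-6331$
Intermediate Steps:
$M = 22$ ($M = \frac{2}{3} \cdot 33 = 22$)
$l = -1581$ ($l = 3 - 6 \cdot 22 \cdot 12 = 3 - 132 \cdot 12 = 3 - 1584 = -1581$)
$\left(-7353 + l\right) + g{\left(137,38 \right)} = \left(-7353 - 1581\right) + 19 \cdot 137 = -8934 + 2603 = -6331$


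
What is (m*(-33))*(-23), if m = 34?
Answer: 25806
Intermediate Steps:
(m*(-33))*(-23) = (34*(-33))*(-23) = -1122*(-23) = 25806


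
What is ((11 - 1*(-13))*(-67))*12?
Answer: -19296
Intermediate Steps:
((11 - 1*(-13))*(-67))*12 = ((11 + 13)*(-67))*12 = (24*(-67))*12 = -1608*12 = -19296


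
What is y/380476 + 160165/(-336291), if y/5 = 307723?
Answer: 456483438425/127950654516 ≈ 3.5677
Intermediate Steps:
y = 1538615 (y = 5*307723 = 1538615)
y/380476 + 160165/(-336291) = 1538615/380476 + 160165/(-336291) = 1538615*(1/380476) + 160165*(-1/336291) = 1538615/380476 - 160165/336291 = 456483438425/127950654516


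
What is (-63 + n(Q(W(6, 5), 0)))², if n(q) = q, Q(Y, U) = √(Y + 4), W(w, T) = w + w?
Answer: 3481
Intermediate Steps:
W(w, T) = 2*w
Q(Y, U) = √(4 + Y)
(-63 + n(Q(W(6, 5), 0)))² = (-63 + √(4 + 2*6))² = (-63 + √(4 + 12))² = (-63 + √16)² = (-63 + 4)² = (-59)² = 3481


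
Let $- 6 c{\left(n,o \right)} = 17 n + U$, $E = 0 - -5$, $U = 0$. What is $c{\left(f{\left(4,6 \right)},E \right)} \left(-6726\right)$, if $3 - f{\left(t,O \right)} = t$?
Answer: $-19057$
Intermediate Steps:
$f{\left(t,O \right)} = 3 - t$
$E = 5$ ($E = 0 + 5 = 5$)
$c{\left(n,o \right)} = - \frac{17 n}{6}$ ($c{\left(n,o \right)} = - \frac{17 n + 0}{6} = - \frac{17 n}{6}$)
$c{\left(f{\left(4,6 \right)},E \right)} \left(-6726\right) = - \frac{17 \left(3 - 4\right)}{6} \left(-6726\right) = \left(- \frac{17}{6}\right) \left(-1\right) \left(-6726\right) = \frac{17}{6} \left(-6726\right) = -19057$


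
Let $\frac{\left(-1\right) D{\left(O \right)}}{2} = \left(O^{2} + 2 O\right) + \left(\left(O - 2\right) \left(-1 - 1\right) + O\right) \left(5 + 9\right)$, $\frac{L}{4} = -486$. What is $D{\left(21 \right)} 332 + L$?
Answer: $-164624$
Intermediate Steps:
$L = -1944$ ($L = 4 \left(-486\right) = -1944$)
$D{\left(O \right)} = -112 - 2 O^{2} + 24 O$ ($D{\left(O \right)} = - 2 \left(\left(O^{2} + 2 O\right) + \left(\left(O - 2\right) \left(-1 - 1\right) + O\right) \left(5 + 9\right)\right) = - 2 \left(\left(O^{2} + 2 O\right) + \left(\left(-2 + O\right) \left(-2\right) + O\right) 14\right) = - 2 \left(\left(O^{2} + 2 O\right) + \left(\left(4 - 2 O\right) + O\right) 14\right) = - 2 \left(\left(O^{2} + 2 O\right) + \left(4 - O\right) 14\right) = - 2 \left(\left(O^{2} + 2 O\right) - \left(-56 + 14 O\right)\right) = - 2 \left(56 + O^{2} - 12 O\right) = -112 - 2 O^{2} + 24 O$)
$D{\left(21 \right)} 332 + L = \left(-112 - 2 \cdot 21^{2} + 24 \cdot 21\right) 332 - 1944 = \left(-112 - 882 + 504\right) 332 - 1944 = \left(-490\right) 332 - 1944 = -162680 - 1944 = -164624$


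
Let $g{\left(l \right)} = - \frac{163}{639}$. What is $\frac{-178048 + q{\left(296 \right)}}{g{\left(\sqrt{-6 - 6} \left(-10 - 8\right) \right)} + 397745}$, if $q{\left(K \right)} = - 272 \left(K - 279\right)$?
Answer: $- \frac{29181852}{63539723} \approx -0.45927$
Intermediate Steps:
$g{\left(l \right)} = - \frac{163}{639}$
$q{\left(K \right)} = 75888 - 272 K$ ($q{\left(K \right)} = - 272 \left(-279 + K\right) = 75888 - 272 K$)
$\frac{-178048 + q{\left(296 \right)}}{g{\left(\sqrt{-6 - 6} \left(-10 - 8\right) \right)} + 397745} = \frac{-178048 + \left(75888 - 80512\right)}{- \frac{163}{639} + 397745} = \frac{-178048 + \left(75888 - 80512\right)}{\frac{254158892}{639}} = \left(-178048 - 4624\right) \frac{639}{254158892} = \left(-182672\right) \frac{639}{254158892} = - \frac{29181852}{63539723}$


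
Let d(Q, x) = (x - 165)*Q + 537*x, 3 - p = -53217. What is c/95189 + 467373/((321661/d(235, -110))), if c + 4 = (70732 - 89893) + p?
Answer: -5503027265071060/30618588929 ≈ -1.7973e+5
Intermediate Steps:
p = 53220 (p = 3 - 1*(-53217) = 3 + 53217 = 53220)
d(Q, x) = 537*x + Q*(-165 + x) (d(Q, x) = (-165 + x)*Q + 537*x = Q*(-165 + x) + 537*x = 537*x + Q*(-165 + x))
c = 34055 (c = -4 + ((70732 - 89893) + 53220) = -4 + (-19161 + 53220) = -4 + 34059 = 34055)
c/95189 + 467373/((321661/d(235, -110))) = 34055/95189 + 467373/((321661/(-165*235 + 537*(-110) + 235*(-110)))) = 34055*(1/95189) + 467373/((321661/(-38775 - 59070 - 25850))) = 34055/95189 + 467373/((321661/(-123695))) = 34055/95189 + 467373/((321661*(-1/123695))) = 34055/95189 + 467373/(-321661/123695) = 34055/95189 + 467373*(-123695/321661) = 34055/95189 - 57811703235/321661 = -5503027265071060/30618588929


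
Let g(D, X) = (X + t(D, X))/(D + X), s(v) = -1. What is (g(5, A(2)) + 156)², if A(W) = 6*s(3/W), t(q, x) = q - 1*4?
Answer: 25921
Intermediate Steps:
t(q, x) = -4 + q (t(q, x) = q - 4 = -4 + q)
A(W) = -6 (A(W) = 6*(-1) = -6)
g(D, X) = (-4 + D + X)/(D + X) (g(D, X) = (X + (-4 + D))/(D + X) = (-4 + D + X)/(D + X))
(g(5, A(2)) + 156)² = ((-4 + 5 - 6)/(5 - 6) + 156)² = (-5/(-1) + 156)² = (-1*(-5) + 156)² = (5 + 156)² = 161² = 25921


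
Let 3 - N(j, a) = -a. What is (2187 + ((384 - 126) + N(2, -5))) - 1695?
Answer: 748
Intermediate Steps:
N(j, a) = 3 + a (N(j, a) = 3 - (-1)*a = 3 + a)
(2187 + ((384 - 126) + N(2, -5))) - 1695 = (2187 + ((384 - 126) + (3 - 5))) - 1695 = (2187 + (258 - 2)) - 1695 = (2187 + 256) - 1695 = 2443 - 1695 = 748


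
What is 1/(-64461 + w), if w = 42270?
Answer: -1/22191 ≈ -4.5063e-5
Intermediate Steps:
1/(-64461 + w) = 1/(-64461 + 42270) = 1/(-22191) = -1/22191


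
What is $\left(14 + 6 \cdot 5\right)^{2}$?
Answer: $1936$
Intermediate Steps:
$\left(14 + 6 \cdot 5\right)^{2} = \left(14 + 30\right)^{2} = 44^{2} = 1936$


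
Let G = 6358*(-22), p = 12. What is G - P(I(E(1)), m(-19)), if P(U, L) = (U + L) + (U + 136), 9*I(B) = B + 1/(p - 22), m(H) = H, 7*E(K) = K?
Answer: -14699266/105 ≈ -1.3999e+5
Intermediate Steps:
E(K) = K/7
I(B) = -1/90 + B/9 (I(B) = (B + 1/(12 - 22))/9 = (B + 1/(-10))/9 = (B - 1/10)/9 = (-1/10 + B)/9 = -1/90 + B/9)
G = -139876
P(U, L) = 136 + L + 2*U (P(U, L) = (L + U) + (136 + U) = 136 + L + 2*U)
G - P(I(E(1)), m(-19)) = -139876 - (136 - 19 + 2*(-1/90 + ((1/7)*1)/9)) = -139876 - (136 - 19 + 2*(-1/90 + (1/9)*(1/7))) = -139876 - (136 - 19 + 2*(-1/90 + 1/63)) = -139876 - (136 - 19 + 2*(1/210)) = -139876 - (136 - 19 + 1/105) = -139876 - 1*12286/105 = -139876 - 12286/105 = -14699266/105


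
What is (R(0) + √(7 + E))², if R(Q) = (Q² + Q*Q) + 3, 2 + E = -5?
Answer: 9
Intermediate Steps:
E = -7 (E = -2 - 5 = -7)
R(Q) = 3 + 2*Q² (R(Q) = (Q² + Q²) + 3 = 2*Q² + 3 = 3 + 2*Q²)
(R(0) + √(7 + E))² = ((3 + 2*0²) + √(7 - 7))² = ((3 + 2*0) + √0)² = ((3 + 0) + 0)² = (3 + 0)² = 3² = 9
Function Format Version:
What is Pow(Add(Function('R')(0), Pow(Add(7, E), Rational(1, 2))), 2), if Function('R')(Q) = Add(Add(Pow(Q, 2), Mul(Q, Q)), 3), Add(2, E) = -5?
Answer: 9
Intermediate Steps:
E = -7 (E = Add(-2, -5) = -7)
Function('R')(Q) = Add(3, Mul(2, Pow(Q, 2))) (Function('R')(Q) = Add(Add(Pow(Q, 2), Pow(Q, 2)), 3) = Add(Mul(2, Pow(Q, 2)), 3) = Add(3, Mul(2, Pow(Q, 2))))
Pow(Add(Function('R')(0), Pow(Add(7, E), Rational(1, 2))), 2) = Pow(Add(Add(3, Mul(2, Pow(0, 2))), Pow(Add(7, -7), Rational(1, 2))), 2) = Pow(Add(Add(3, Mul(2, 0)), Pow(0, Rational(1, 2))), 2) = Pow(Add(Add(3, 0), 0), 2) = Pow(Add(3, 0), 2) = Pow(3, 2) = 9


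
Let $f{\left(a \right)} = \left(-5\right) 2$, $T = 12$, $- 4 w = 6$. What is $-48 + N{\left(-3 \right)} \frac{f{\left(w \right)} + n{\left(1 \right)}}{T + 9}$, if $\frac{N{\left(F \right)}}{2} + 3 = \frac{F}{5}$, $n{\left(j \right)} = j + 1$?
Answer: $- \frac{1584}{35} \approx -45.257$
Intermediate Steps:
$w = - \frac{3}{2}$ ($w = \left(- \frac{1}{4}\right) 6 = - \frac{3}{2} \approx -1.5$)
$n{\left(j \right)} = 1 + j$
$N{\left(F \right)} = -6 + \frac{2 F}{5}$ ($N{\left(F \right)} = -6 + 2 \frac{F}{5} = -6 + \frac{2 F}{5}$)
$f{\left(a \right)} = -10$
$-48 + N{\left(-3 \right)} \frac{f{\left(w \right)} + n{\left(1 \right)}}{T + 9} = -48 + \left(-6 + \frac{2}{5} \left(-3\right)\right) \frac{-10 + \left(1 + 1\right)}{12 + 9} = -48 + \left(-6 - \frac{6}{5}\right) \frac{-10 + 2}{21} = -48 - \frac{36 \left(\left(-8\right) \frac{1}{21}\right)}{5} = -48 - - \frac{96}{35} = -48 + \frac{96}{35} = - \frac{1584}{35}$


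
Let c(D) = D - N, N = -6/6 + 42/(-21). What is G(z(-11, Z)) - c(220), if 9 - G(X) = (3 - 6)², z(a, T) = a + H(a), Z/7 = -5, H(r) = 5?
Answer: -223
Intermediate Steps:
N = -3 (N = -6*⅙ + 42*(-1/21) = -1 - 2 = -3)
Z = -35 (Z = 7*(-5) = -35)
c(D) = 3 + D (c(D) = D - 1*(-3) = D + 3 = 3 + D)
z(a, T) = 5 + a (z(a, T) = a + 5 = 5 + a)
G(X) = 0 (G(X) = 9 - (3 - 6)² = 9 - 1*(-3)² = 9 - 1*9 = 9 - 9 = 0)
G(z(-11, Z)) - c(220) = 0 - (3 + 220) = 0 - 1*223 = 0 - 223 = -223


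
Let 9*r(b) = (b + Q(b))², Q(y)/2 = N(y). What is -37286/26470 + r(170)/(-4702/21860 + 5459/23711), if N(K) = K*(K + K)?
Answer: 5107913513621475698313/51911759615 ≈ 9.8396e+10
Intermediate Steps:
N(K) = 2*K² (N(K) = K*(2*K) = 2*K²)
Q(y) = 4*y² (Q(y) = 2*(2*y²) = 4*y²)
r(b) = (b + 4*b²)²/9
-37286/26470 + r(170)/(-4702/21860 + 5459/23711) = -37286/26470 + ((⅑)*170²*(1 + 4*170)²)/(-4702/21860 + 5459/23711) = -37286*1/26470 + ((⅑)*28900*(1 + 680)²)/(-4702*1/21860 + 5459*(1/23711)) = -18643/13235 + ((⅑)*28900*681²)/(-2351/10930 + 5459/23711) = -18643/13235 + ((⅑)*28900*463761)/(3922309/259161230) = -18643/13235 + 1489188100*(259161230/3922309) = -18643/13235 + 385939819697363000/3922309 = 5107913513621475698313/51911759615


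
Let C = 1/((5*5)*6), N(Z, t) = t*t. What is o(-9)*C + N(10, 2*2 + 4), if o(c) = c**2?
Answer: 3227/50 ≈ 64.540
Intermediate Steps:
N(Z, t) = t**2
C = 1/150 (C = 1/(25*6) = 1/150 ≈ 0.0066667)
o(-9)*C + N(10, 2*2 + 4) = (-9)**2*(1/150) + (2*2 + 4)**2 = 81*(1/150) + (4 + 4)**2 = 27/50 + 8**2 = 27/50 + 64 = 3227/50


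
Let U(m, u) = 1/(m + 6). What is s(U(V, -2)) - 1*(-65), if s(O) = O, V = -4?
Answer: 131/2 ≈ 65.500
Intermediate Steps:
U(m, u) = 1/(6 + m)
s(U(V, -2)) - 1*(-65) = 1/(6 - 4) - 1*(-65) = 1/2 + 65 = ½ + 65 = 131/2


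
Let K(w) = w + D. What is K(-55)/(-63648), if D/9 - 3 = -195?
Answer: 1783/63648 ≈ 0.028013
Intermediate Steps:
D = -1728 (D = 27 + 9*(-195) = 27 - 1755 = -1728)
K(w) = -1728 + w (K(w) = w - 1728 = -1728 + w)
K(-55)/(-63648) = (-1728 - 55)/(-63648) = -1783*(-1/63648) = 1783/63648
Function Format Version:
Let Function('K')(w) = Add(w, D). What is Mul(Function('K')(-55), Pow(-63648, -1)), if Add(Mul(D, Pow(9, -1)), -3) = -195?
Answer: Rational(1783, 63648) ≈ 0.028013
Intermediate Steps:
D = -1728 (D = Add(27, Mul(9, -195)) = Add(27, -1755) = -1728)
Function('K')(w) = Add(-1728, w) (Function('K')(w) = Add(w, -1728) = Add(-1728, w))
Mul(Function('K')(-55), Pow(-63648, -1)) = Mul(Add(-1728, -55), Pow(-63648, -1)) = Mul(-1783, Rational(-1, 63648)) = Rational(1783, 63648)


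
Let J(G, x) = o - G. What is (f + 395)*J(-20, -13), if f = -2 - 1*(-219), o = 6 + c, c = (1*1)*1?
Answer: 16524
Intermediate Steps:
c = 1 (c = 1*1 = 1)
o = 7 (o = 6 + 1 = 7)
J(G, x) = 7 - G
f = 217 (f = -2 + 219 = 217)
(f + 395)*J(-20, -13) = (217 + 395)*(7 - 1*(-20)) = 612*(7 + 20) = 612*27 = 16524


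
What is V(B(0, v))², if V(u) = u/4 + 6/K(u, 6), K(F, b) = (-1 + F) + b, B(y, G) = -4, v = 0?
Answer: 25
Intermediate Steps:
K(F, b) = -1 + F + b
V(u) = 6/(5 + u) + u/4 (V(u) = u/4 + 6/(-1 + u + 6) = u*(¼) + 6/(5 + u) = u/4 + 6/(5 + u) = 6/(5 + u) + u/4)
V(B(0, v))² = ((24 - 4*(5 - 4))/(4*(5 - 4)))² = ((¼)*(24 - 4*1)/1)² = ((¼)*1*(24 - 4))² = ((¼)*1*20)² = 5² = 25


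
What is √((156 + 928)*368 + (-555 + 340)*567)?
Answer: √277007 ≈ 526.31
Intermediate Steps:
√((156 + 928)*368 + (-555 + 340)*567) = √(1084*368 - 215*567) = √(398912 - 121905) = √277007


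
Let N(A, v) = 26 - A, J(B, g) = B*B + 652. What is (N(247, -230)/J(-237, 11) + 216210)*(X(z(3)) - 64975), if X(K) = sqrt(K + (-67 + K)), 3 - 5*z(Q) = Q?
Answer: -798235300580275/56821 + 12285268189*I*sqrt(67)/56821 ≈ -1.4048e+10 + 1.7698e+6*I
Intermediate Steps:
z(Q) = 3/5 - Q/5
J(B, g) = 652 + B**2 (J(B, g) = B**2 + 652 = 652 + B**2)
X(K) = sqrt(-67 + 2*K)
(N(247, -230)/J(-237, 11) + 216210)*(X(z(3)) - 64975) = ((26 - 1*247)/(652 + (-237)**2) + 216210)*(sqrt(-67 + 2*(3/5 - 1/5*3)) - 64975) = ((26 - 247)/(652 + 56169) + 216210)*(sqrt(-67 + 2*(3/5 - 3/5)) - 64975) = (-221/56821 + 216210)*(sqrt(-67 + 2*0) - 64975) = (-221*1/56821 + 216210)*(sqrt(-67 + 0) - 64975) = (-221/56821 + 216210)*(sqrt(-67) - 64975) = 12285268189*(I*sqrt(67) - 64975)/56821 = 12285268189*(-64975 + I*sqrt(67))/56821 = -798235300580275/56821 + 12285268189*I*sqrt(67)/56821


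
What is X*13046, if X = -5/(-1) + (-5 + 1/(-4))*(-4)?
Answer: 339196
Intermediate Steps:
X = 26 (X = -5*(-1) + (-5 - ¼)*(-4) = -5*(-1) - 21/4*(-4) = 5 + 21 = 26)
X*13046 = 26*13046 = 339196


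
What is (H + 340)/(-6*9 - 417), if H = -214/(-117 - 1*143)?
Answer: -14769/20410 ≈ -0.72362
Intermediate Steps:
H = 107/130 (H = -214/(-117 - 143) = -214/(-260) = -214*(-1/260) = 107/130 ≈ 0.82308)
(H + 340)/(-6*9 - 417) = (107/130 + 340)/(-6*9 - 417) = (44307/130)/(-54 - 417) = (44307/130)/(-471) = -1/471*44307/130 = -14769/20410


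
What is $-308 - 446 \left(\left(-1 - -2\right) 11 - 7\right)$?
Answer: $-2092$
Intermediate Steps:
$-308 - 446 \left(\left(-1 - -2\right) 11 - 7\right) = -308 - 446 \left(\left(-1 + 2\right) 11 - 7\right) = -308 - 446 \left(1 \cdot 11 - 7\right) = -308 - 446 \left(11 - 7\right) = -308 - 1784 = -2092$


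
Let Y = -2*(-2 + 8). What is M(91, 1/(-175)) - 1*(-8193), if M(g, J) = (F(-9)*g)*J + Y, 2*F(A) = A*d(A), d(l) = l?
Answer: 407997/50 ≈ 8159.9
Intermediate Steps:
F(A) = A**2/2 (F(A) = (A*A)/2 = A**2/2)
Y = -12 (Y = -2*6 = -12)
M(g, J) = -12 + 81*J*g/2 (M(g, J) = (((1/2)*(-9)**2)*g)*J - 12 = (((1/2)*81)*g)*J - 12 = (81*g/2)*J - 12 = 81*J*g/2 - 12 = -12 + 81*J*g/2)
M(91, 1/(-175)) - 1*(-8193) = (-12 + (81/2)*91/(-175)) - 1*(-8193) = (-12 + (81/2)*(-1/175)*91) + 8193 = (-12 - 1053/50) + 8193 = -1653/50 + 8193 = 407997/50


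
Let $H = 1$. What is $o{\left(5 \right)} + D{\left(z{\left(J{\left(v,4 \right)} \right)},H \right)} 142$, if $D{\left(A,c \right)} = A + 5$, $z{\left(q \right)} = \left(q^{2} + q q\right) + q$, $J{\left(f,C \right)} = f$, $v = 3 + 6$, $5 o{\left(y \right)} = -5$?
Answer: $24991$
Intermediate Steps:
$o{\left(y \right)} = -1$ ($o{\left(y \right)} = \frac{1}{5} \left(-5\right) = -1$)
$v = 9$
$z{\left(q \right)} = q + 2 q^{2}$ ($z{\left(q \right)} = \left(q^{2} + q^{2}\right) + q = 2 q^{2} + q = q + 2 q^{2}$)
$D{\left(A,c \right)} = 5 + A$
$o{\left(5 \right)} + D{\left(z{\left(J{\left(v,4 \right)} \right)},H \right)} 142 = -1 + \left(5 + 9 \left(1 + 2 \cdot 9\right)\right) 142 = -1 + \left(5 + 9 \left(1 + 18\right)\right) 142 = -1 + \left(5 + 9 \cdot 19\right) 142 = -1 + \left(5 + 171\right) 142 = -1 + 176 \cdot 142 = -1 + 24992 = 24991$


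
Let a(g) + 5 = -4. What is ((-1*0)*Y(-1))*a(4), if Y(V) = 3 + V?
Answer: 0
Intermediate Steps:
a(g) = -9 (a(g) = -5 - 4 = -9)
((-1*0)*Y(-1))*a(4) = ((-1*0)*(3 - 1))*(-9) = (0*2)*(-9) = 0*(-9) = 0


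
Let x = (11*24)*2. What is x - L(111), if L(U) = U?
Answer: 417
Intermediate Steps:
x = 528 (x = 264*2 = 528)
x - L(111) = 528 - 1*111 = 528 - 111 = 417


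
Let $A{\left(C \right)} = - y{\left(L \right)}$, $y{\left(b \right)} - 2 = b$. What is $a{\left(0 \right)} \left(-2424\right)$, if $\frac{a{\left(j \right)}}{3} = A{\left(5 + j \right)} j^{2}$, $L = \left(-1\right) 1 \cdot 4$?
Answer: $0$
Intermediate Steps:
$L = -4$ ($L = \left(-1\right) 4 = -4$)
$y{\left(b \right)} = 2 + b$
$A{\left(C \right)} = 2$ ($A{\left(C \right)} = - (2 - 4) = \left(-1\right) \left(-2\right) = 2$)
$a{\left(j \right)} = 6 j^{2}$ ($a{\left(j \right)} = 3 \cdot 2 j^{2} = 6 j^{2}$)
$a{\left(0 \right)} \left(-2424\right) = 6 \cdot 0^{2} \left(-2424\right) = 6 \cdot 0 \left(-2424\right) = 0 \left(-2424\right) = 0$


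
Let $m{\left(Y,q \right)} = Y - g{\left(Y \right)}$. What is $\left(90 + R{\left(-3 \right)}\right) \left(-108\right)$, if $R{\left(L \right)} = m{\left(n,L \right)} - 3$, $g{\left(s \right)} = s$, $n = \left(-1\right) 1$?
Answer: $-9396$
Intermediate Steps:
$n = -1$
$m{\left(Y,q \right)} = 0$ ($m{\left(Y,q \right)} = Y - Y = 0$)
$R{\left(L \right)} = -3$ ($R{\left(L \right)} = 0 - 3 = -3$)
$\left(90 + R{\left(-3 \right)}\right) \left(-108\right) = \left(90 - 3\right) \left(-108\right) = 87 \left(-108\right) = -9396$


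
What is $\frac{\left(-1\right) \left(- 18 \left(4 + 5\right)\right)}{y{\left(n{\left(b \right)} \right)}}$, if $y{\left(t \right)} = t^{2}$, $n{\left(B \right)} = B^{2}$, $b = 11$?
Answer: $\frac{162}{14641} \approx 0.011065$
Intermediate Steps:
$\frac{\left(-1\right) \left(- 18 \left(4 + 5\right)\right)}{y{\left(n{\left(b \right)} \right)}} = \frac{\left(-1\right) \left(- 18 \left(4 + 5\right)\right)}{\left(11^{2}\right)^{2}} = \frac{\left(-1\right) \left(\left(-18\right) 9\right)}{121^{2}} = \frac{\left(-1\right) \left(-162\right)}{14641} = 162 \cdot \frac{1}{14641} = \frac{162}{14641}$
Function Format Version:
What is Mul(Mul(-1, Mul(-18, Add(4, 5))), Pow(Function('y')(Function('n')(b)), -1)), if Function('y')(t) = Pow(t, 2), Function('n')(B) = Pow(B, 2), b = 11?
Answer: Rational(162, 14641) ≈ 0.011065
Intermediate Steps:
Mul(Mul(-1, Mul(-18, Add(4, 5))), Pow(Function('y')(Function('n')(b)), -1)) = Mul(Mul(-1, Mul(-18, Add(4, 5))), Pow(Pow(Pow(11, 2), 2), -1)) = Mul(Mul(-1, Mul(-18, 9)), Pow(Pow(121, 2), -1)) = Mul(Mul(-1, -162), Pow(14641, -1)) = Mul(162, Rational(1, 14641)) = Rational(162, 14641)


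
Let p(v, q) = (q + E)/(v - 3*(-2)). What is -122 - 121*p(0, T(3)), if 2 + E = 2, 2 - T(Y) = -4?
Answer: -243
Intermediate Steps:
T(Y) = 6 (T(Y) = 2 - 1*(-4) = 2 + 4 = 6)
E = 0 (E = -2 + 2 = 0)
p(v, q) = q/(6 + v) (p(v, q) = (q + 0)/(v - 3*(-2)) = q/(v + 6) = q/(6 + v))
-122 - 121*p(0, T(3)) = -122 - 726/(6 + 0) = -122 - 726/6 = -122 - 121*1 = -122 - 121 = -243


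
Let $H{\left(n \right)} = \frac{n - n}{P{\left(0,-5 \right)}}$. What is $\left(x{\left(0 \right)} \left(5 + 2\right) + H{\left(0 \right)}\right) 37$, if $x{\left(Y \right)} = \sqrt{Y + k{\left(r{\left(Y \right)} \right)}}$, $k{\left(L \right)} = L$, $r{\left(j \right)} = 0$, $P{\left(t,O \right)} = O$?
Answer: $0$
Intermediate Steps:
$H{\left(n \right)} = 0$ ($H{\left(n \right)} = \frac{n - n}{-5} = 0 \left(- \frac{1}{5}\right) = 0$)
$x{\left(Y \right)} = \sqrt{Y}$ ($x{\left(Y \right)} = \sqrt{Y + 0} = \sqrt{Y}$)
$\left(x{\left(0 \right)} \left(5 + 2\right) + H{\left(0 \right)}\right) 37 = \left(\sqrt{0} \left(5 + 2\right) + 0\right) 37 = \left(0 \cdot 7 + 0\right) 37 = \left(0 + 0\right) 37 = 0 \cdot 37 = 0$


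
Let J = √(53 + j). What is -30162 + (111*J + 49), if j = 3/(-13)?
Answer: -30113 + 777*√182/13 ≈ -29307.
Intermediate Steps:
j = -3/13 (j = 3*(-1/13) = -3/13 ≈ -0.23077)
J = 7*√182/13 (J = √(53 - 3/13) = √(686/13) = 7*√182/13 ≈ 7.2642)
-30162 + (111*J + 49) = -30162 + (111*(7*√182/13) + 49) = -30162 + (777*√182/13 + 49) = -30162 + (49 + 777*√182/13) = -30113 + 777*√182/13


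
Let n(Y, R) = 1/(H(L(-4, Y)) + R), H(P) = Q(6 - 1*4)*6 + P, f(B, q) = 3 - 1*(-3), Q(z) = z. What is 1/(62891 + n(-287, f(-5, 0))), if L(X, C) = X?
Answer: 14/880475 ≈ 1.5900e-5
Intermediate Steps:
f(B, q) = 6 (f(B, q) = 3 + 3 = 6)
H(P) = 12 + P (H(P) = (6 - 1*4)*6 + P = (6 - 4)*6 + P = 2*6 + P = 12 + P)
n(Y, R) = 1/(8 + R) (n(Y, R) = 1/((12 - 4) + R) = 1/(8 + R))
1/(62891 + n(-287, f(-5, 0))) = 1/(62891 + 1/(8 + 6)) = 1/(62891 + 1/14) = 1/(880475/14) = 14/880475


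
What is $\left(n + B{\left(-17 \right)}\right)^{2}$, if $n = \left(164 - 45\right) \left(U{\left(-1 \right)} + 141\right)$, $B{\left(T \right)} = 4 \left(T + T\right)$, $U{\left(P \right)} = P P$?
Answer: $280964644$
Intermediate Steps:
$U{\left(P \right)} = P^{2}$
$B{\left(T \right)} = 8 T$ ($B{\left(T \right)} = 4 \cdot 2 T = 8 T$)
$n = 16898$ ($n = \left(164 - 45\right) \left(\left(-1\right)^{2} + 141\right) = 119 \left(1 + 141\right) = 119 \cdot 142 = 16898$)
$\left(n + B{\left(-17 \right)}\right)^{2} = \left(16898 + 8 \left(-17\right)\right)^{2} = \left(16898 - 136\right)^{2} = 16762^{2} = 280964644$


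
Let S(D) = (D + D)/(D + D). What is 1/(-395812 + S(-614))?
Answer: -1/395811 ≈ -2.5265e-6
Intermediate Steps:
S(D) = 1 (S(D) = (2*D)/((2*D)) = (2*D)*(1/(2*D)) = 1)
1/(-395812 + S(-614)) = 1/(-395812 + 1) = 1/(-395811) = -1/395811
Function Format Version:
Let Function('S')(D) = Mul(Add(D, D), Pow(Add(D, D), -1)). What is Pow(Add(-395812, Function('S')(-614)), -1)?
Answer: Rational(-1, 395811) ≈ -2.5265e-6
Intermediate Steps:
Function('S')(D) = 1 (Function('S')(D) = Mul(Mul(2, D), Pow(Mul(2, D), -1)) = Mul(Mul(2, D), Mul(Rational(1, 2), Pow(D, -1))) = 1)
Pow(Add(-395812, Function('S')(-614)), -1) = Pow(Add(-395812, 1), -1) = Pow(-395811, -1) = Rational(-1, 395811)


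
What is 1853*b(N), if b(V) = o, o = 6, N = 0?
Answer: 11118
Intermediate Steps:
b(V) = 6
1853*b(N) = 1853*6 = 11118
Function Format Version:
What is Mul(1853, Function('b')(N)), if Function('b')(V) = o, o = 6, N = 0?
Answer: 11118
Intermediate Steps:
Function('b')(V) = 6
Mul(1853, Function('b')(N)) = Mul(1853, 6) = 11118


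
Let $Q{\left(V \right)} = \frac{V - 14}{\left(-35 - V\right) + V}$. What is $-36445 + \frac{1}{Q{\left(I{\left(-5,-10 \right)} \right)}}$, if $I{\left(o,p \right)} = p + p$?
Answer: $- \frac{1239095}{34} \approx -36444.0$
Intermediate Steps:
$I{\left(o,p \right)} = 2 p$
$Q{\left(V \right)} = \frac{2}{5} - \frac{V}{35}$ ($Q{\left(V \right)} = \frac{-14 + V}{-35} = \left(-14 + V\right) \left(- \frac{1}{35}\right) = \frac{2}{5} - \frac{V}{35}$)
$-36445 + \frac{1}{Q{\left(I{\left(-5,-10 \right)} \right)}} = -36445 + \frac{1}{\frac{2}{5} - \frac{2 \left(-10\right)}{35}} = -36445 + \frac{1}{\frac{2}{5} - - \frac{4}{7}} = -36445 + \frac{1}{\frac{2}{5} + \frac{4}{7}} = -36445 + \frac{1}{\frac{34}{35}} = -36445 + \frac{35}{34} = - \frac{1239095}{34}$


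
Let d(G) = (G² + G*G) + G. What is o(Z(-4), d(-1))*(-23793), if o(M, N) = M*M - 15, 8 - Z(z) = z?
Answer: -3069297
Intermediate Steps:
Z(z) = 8 - z
d(G) = G + 2*G² (d(G) = (G² + G²) + G = 2*G² + G = G + 2*G²)
o(M, N) = -15 + M² (o(M, N) = M² - 15 = -15 + M²)
o(Z(-4), d(-1))*(-23793) = (-15 + (8 - 1*(-4))²)*(-23793) = (-15 + (8 + 4)²)*(-23793) = (-15 + 12²)*(-23793) = (-15 + 144)*(-23793) = 129*(-23793) = -3069297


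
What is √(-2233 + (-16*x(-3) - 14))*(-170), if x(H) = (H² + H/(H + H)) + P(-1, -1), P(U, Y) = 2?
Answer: -170*I*√2431 ≈ -8381.9*I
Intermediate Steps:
x(H) = 5/2 + H² (x(H) = (H² + H/(H + H)) + 2 = (H² + H/((2*H))) + 2 = (H² + (1/(2*H))*H) + 2 = (H² + ½) + 2 = (½ + H²) + 2 = 5/2 + H²)
√(-2233 + (-16*x(-3) - 14))*(-170) = √(-2233 + (-16*(5/2 + (-3)²) - 14))*(-170) = √(-2233 + (-16*(5/2 + 9) - 14))*(-170) = √(-2233 + (-16*23/2 - 14))*(-170) = √(-2233 + (-184 - 14))*(-170) = √(-2233 - 198)*(-170) = √(-2431)*(-170) = (I*√2431)*(-170) = -170*I*√2431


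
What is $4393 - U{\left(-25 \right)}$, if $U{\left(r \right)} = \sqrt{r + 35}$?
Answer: $4393 - \sqrt{10} \approx 4389.8$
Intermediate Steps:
$U{\left(r \right)} = \sqrt{35 + r}$
$4393 - U{\left(-25 \right)} = 4393 - \sqrt{35 - 25} = 4393 - \sqrt{10}$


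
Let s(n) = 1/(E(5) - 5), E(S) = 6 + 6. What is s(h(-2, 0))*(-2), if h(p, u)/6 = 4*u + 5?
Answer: -2/7 ≈ -0.28571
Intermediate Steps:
E(S) = 12
h(p, u) = 30 + 24*u (h(p, u) = 6*(4*u + 5) = 6*(5 + 4*u) = 30 + 24*u)
s(n) = 1/7 (s(n) = 1/(12 - 5) = 1/7)
s(h(-2, 0))*(-2) = (1/7)*(-2) = -2/7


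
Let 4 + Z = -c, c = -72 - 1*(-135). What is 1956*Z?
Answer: -131052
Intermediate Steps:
c = 63 (c = -72 + 135 = 63)
Z = -67 (Z = -4 - 1*63 = -4 - 63 = -67)
1956*Z = 1956*(-67) = -131052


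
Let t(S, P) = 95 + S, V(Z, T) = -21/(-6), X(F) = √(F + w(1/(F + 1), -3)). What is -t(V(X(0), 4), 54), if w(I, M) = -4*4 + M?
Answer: -197/2 ≈ -98.500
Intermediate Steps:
w(I, M) = -16 + M
X(F) = √(-19 + F) (X(F) = √(F + (-16 - 3)) = √(F - 19) = √(-19 + F))
V(Z, T) = 7/2 (V(Z, T) = -21*(-⅙) = 7/2)
-t(V(X(0), 4), 54) = -(95 + 7/2) = -1*197/2 = -197/2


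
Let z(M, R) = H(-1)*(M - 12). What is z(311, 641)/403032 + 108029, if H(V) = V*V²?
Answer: 43539143629/403032 ≈ 1.0803e+5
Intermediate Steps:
H(V) = V³
z(M, R) = 12 - M (z(M, R) = (-1)³*(M - 12) = -(-12 + M) = 12 - M)
z(311, 641)/403032 + 108029 = (12 - 1*311)/403032 + 108029 = (12 - 311)*(1/403032) + 108029 = -299*1/403032 + 108029 = -299/403032 + 108029 = 43539143629/403032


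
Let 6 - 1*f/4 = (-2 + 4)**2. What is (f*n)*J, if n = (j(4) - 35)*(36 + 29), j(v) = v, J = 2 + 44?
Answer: -741520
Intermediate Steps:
J = 46
n = -2015 (n = (4 - 35)*(36 + 29) = -31*65 = -2015)
f = 8 (f = 24 - 4*(-2 + 4)**2 = 24 - 4*2**2 = 24 - 4*4 = 24 - 16 = 8)
(f*n)*J = (8*(-2015))*46 = -16120*46 = -741520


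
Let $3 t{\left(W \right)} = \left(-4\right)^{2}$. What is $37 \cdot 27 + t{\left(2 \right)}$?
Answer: $\frac{3013}{3} \approx 1004.3$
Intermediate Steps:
$t{\left(W \right)} = \frac{16}{3}$ ($t{\left(W \right)} = \frac{\left(-4\right)^{2}}{3} = \frac{1}{3} \cdot 16 = \frac{16}{3}$)
$37 \cdot 27 + t{\left(2 \right)} = 37 \cdot 27 + \frac{16}{3} = 999 + \frac{16}{3} = \frac{3013}{3}$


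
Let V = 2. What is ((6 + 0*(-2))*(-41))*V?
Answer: -492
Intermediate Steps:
((6 + 0*(-2))*(-41))*V = ((6 + 0*(-2))*(-41))*2 = ((6 + 0)*(-41))*2 = (6*(-41))*2 = -246*2 = -492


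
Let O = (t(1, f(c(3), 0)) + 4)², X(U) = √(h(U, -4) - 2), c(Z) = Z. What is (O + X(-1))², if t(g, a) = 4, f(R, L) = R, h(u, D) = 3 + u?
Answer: 4096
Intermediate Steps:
X(U) = √(1 + U) (X(U) = √((3 + U) - 2) = √(1 + U))
O = 64 (O = (4 + 4)² = 8² = 64)
(O + X(-1))² = (64 + √(1 - 1))² = (64 + √0)² = (64 + 0)² = 64² = 4096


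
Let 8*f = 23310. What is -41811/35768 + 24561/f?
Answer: 336298243/46319560 ≈ 7.2604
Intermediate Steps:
f = 11655/4 (f = (⅛)*23310 = 11655/4 ≈ 2913.8)
-41811/35768 + 24561/f = -41811/35768 + 24561/(11655/4) = -41811*1/35768 + 24561*(4/11655) = -41811/35768 + 10916/1295 = 336298243/46319560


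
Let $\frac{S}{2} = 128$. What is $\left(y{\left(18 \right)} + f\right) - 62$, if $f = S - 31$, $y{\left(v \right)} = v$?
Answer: $181$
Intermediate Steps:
$S = 256$ ($S = 2 \cdot 128 = 256$)
$f = 225$ ($f = 256 - 31 = 225$)
$\left(y{\left(18 \right)} + f\right) - 62 = \left(18 + 225\right) - 62 = 243 - 62 = 181$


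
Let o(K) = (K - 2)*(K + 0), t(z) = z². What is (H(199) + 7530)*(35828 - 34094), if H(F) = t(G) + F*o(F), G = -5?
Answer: 13540722768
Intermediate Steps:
o(K) = K*(-2 + K) (o(K) = (-2 + K)*K = K*(-2 + K))
H(F) = 25 + F²*(-2 + F) (H(F) = (-5)² + F*(F*(-2 + F)) = 25 + F²*(-2 + F))
(H(199) + 7530)*(35828 - 34094) = ((25 + 199²*(-2 + 199)) + 7530)*(35828 - 34094) = ((25 + 39601*197) + 7530)*1734 = ((25 + 7801397) + 7530)*1734 = (7801422 + 7530)*1734 = 7808952*1734 = 13540722768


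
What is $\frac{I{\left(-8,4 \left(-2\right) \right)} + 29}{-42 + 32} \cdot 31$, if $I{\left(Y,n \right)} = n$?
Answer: $- \frac{651}{10} \approx -65.1$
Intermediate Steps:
$\frac{I{\left(-8,4 \left(-2\right) \right)} + 29}{-42 + 32} \cdot 31 = \frac{4 \left(-2\right) + 29}{-42 + 32} \cdot 31 = \frac{-8 + 29}{-10} \cdot 31 = 21 \left(- \frac{1}{10}\right) 31 = \left(- \frac{21}{10}\right) 31 = - \frac{651}{10}$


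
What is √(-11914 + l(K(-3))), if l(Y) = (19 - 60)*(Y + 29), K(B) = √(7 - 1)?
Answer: √(-13103 - 41*√6) ≈ 114.91*I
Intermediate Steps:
K(B) = √6
l(Y) = -1189 - 41*Y (l(Y) = -41*(29 + Y) = -1189 - 41*Y)
√(-11914 + l(K(-3))) = √(-11914 + (-1189 - 41*√6)) = √(-13103 - 41*√6)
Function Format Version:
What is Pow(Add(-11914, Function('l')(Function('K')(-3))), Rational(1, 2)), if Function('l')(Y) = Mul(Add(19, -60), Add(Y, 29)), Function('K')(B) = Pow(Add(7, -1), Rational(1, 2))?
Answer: Pow(Add(-13103, Mul(-41, Pow(6, Rational(1, 2)))), Rational(1, 2)) ≈ Mul(114.91, I)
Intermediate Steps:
Function('K')(B) = Pow(6, Rational(1, 2))
Function('l')(Y) = Add(-1189, Mul(-41, Y)) (Function('l')(Y) = Mul(-41, Add(29, Y)) = Add(-1189, Mul(-41, Y)))
Pow(Add(-11914, Function('l')(Function('K')(-3))), Rational(1, 2)) = Pow(Add(-11914, Add(-1189, Mul(-41, Pow(6, Rational(1, 2))))), Rational(1, 2)) = Pow(Add(-13103, Mul(-41, Pow(6, Rational(1, 2)))), Rational(1, 2))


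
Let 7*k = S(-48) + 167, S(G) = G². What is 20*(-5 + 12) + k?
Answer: 493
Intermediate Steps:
k = 353 (k = ((-48)² + 167)/7 = (2304 + 167)/7 = (⅐)*2471 = 353)
20*(-5 + 12) + k = 20*(-5 + 12) + 353 = 20*7 + 353 = 140 + 353 = 493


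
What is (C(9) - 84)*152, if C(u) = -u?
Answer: -14136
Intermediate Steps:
(C(9) - 84)*152 = (-1*9 - 84)*152 = (-9 - 84)*152 = -93*152 = -14136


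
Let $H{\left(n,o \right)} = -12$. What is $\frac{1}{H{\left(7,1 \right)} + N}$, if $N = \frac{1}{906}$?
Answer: $- \frac{906}{10871} \approx -0.083341$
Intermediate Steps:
$N = \frac{1}{906} \approx 0.0011038$
$\frac{1}{H{\left(7,1 \right)} + N} = \frac{1}{-12 + \frac{1}{906}} = \frac{1}{- \frac{10871}{906}} = - \frac{906}{10871}$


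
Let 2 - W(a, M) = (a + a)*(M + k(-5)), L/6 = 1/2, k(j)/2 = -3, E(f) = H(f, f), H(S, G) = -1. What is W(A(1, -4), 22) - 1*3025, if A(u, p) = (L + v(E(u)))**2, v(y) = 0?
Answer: -3311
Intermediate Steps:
E(f) = -1
k(j) = -6 (k(j) = 2*(-3) = -6)
L = 3 (L = 6/2 = 6*(1/2) = 3)
A(u, p) = 9 (A(u, p) = (3 + 0)**2 = 3**2 = 9)
W(a, M) = 2 - 2*a*(-6 + M) (W(a, M) = 2 - (a + a)*(M - 6) = 2 - 2*a*(-6 + M))
W(A(1, -4), 22) - 1*3025 = (2 + 12*9 - 2*22*9) - 1*3025 = (2 + 108 - 396) - 3025 = -286 - 3025 = -3311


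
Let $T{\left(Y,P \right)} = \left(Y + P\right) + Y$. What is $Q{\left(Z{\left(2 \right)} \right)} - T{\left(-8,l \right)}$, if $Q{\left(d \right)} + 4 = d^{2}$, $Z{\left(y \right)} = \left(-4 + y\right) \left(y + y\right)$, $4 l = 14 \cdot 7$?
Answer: $\frac{103}{2} \approx 51.5$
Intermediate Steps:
$l = \frac{49}{2}$ ($l = \frac{14 \cdot 7}{4} = \frac{1}{4} \cdot 98 = \frac{49}{2} \approx 24.5$)
$T{\left(Y,P \right)} = P + 2 Y$ ($T{\left(Y,P \right)} = \left(P + Y\right) + Y = P + 2 Y$)
$Z{\left(y \right)} = 2 y \left(-4 + y\right)$ ($Z{\left(y \right)} = \left(-4 + y\right) 2 y = 2 y \left(-4 + y\right)$)
$Q{\left(d \right)} = -4 + d^{2}$
$Q{\left(Z{\left(2 \right)} \right)} - T{\left(-8,l \right)} = \left(-4 + \left(2 \cdot 2 \left(-4 + 2\right)\right)^{2}\right) - \left(\frac{49}{2} + 2 \left(-8\right)\right) = \left(-4 + \left(2 \cdot 2 \left(-2\right)\right)^{2}\right) - \left(\frac{49}{2} - 16\right) = \left(-4 + \left(-8\right)^{2}\right) - \frac{17}{2} = \left(-4 + 64\right) - \frac{17}{2} = 60 - \frac{17}{2} = \frac{103}{2}$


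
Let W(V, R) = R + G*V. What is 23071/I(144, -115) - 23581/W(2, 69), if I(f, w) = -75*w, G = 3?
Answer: -896248/2875 ≈ -311.74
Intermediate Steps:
W(V, R) = R + 3*V
23071/I(144, -115) - 23581/W(2, 69) = 23071/((-75*(-115))) - 23581/(69 + 3*2) = 23071/8625 - 23581/(69 + 6) = 23071*(1/8625) - 23581/75 = 23071/8625 - 23581*1/75 = 23071/8625 - 23581/75 = -896248/2875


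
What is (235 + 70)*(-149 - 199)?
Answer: -106140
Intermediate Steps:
(235 + 70)*(-149 - 199) = 305*(-348) = -106140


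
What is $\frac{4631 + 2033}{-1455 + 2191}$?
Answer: $\frac{833}{92} \approx 9.0544$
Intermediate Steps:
$\frac{4631 + 2033}{-1455 + 2191} = \frac{6664}{736} = 6664 \cdot \frac{1}{736} = \frac{833}{92}$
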